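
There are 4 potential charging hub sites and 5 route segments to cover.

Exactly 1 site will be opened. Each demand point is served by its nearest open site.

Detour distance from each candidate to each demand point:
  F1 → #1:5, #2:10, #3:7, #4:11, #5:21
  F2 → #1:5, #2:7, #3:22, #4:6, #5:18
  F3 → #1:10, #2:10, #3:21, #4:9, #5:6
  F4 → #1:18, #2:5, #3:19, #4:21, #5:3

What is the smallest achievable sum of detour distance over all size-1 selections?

54

Open {F1}.
  #1→F1 5, #2→F1 10, #3→F1 7, #4→F1 11, #5→F1 21  ⇒ total 54.
Compare {F3}: total 56.
Compare {F2}: total 58.
No size-1 selection does better; minimum is 54.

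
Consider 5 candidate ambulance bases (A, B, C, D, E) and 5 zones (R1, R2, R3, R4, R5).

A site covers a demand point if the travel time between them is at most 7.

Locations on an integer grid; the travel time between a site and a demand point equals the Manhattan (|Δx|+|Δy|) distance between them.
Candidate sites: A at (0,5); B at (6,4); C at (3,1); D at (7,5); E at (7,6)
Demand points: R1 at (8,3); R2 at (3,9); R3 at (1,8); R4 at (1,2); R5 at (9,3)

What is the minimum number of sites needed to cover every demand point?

Coverage sets (demand points within 7 of each site):
  A: {R2, R3, R4}
  B: {R1, R4, R5}
  C: {R1, R4}
  D: {R1, R5}
  E: {R1, R2, R5}
No single site covers all 5 demand points.
But {A, B} covers everything, so the minimum is 2.

2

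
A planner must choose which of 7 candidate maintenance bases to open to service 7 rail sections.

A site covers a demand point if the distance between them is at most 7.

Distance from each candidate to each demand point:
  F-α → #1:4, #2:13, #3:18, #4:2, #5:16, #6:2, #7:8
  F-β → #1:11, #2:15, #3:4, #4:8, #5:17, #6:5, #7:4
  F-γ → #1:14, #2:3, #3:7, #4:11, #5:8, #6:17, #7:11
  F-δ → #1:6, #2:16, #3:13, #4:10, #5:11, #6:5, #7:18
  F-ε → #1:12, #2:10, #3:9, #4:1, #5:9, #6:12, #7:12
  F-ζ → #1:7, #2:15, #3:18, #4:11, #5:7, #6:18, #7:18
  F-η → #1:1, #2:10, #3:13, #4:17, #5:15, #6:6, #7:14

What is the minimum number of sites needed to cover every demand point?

Coverage sets (demand points within 7 of each site):
  F-α: {#1, #4, #6}
  F-β: {#3, #6, #7}
  F-γ: {#2, #3}
  F-δ: {#1, #6}
  F-ε: {#4}
  F-ζ: {#1, #5}
  F-η: {#1, #6}
No 3 sites suffice: every size-3 union leaves at least one demand point uncovered.
But {F-α, F-β, F-γ, F-ζ} covers everything, so the minimum is 4.

4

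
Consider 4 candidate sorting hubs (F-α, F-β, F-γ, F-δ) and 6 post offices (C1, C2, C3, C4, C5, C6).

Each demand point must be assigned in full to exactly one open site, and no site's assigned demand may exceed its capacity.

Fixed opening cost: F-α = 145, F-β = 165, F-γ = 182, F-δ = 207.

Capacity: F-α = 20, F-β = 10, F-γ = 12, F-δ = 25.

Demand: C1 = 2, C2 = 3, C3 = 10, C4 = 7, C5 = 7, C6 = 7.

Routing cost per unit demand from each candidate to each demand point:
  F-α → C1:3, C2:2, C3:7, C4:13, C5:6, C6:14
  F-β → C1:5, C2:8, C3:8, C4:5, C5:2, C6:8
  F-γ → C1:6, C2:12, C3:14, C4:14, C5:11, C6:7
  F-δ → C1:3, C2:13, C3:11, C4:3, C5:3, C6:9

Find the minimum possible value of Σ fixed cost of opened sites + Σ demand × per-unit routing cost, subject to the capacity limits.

Open {F-α, F-δ}; cheapest assignment that respects the capacities:
  F-α (cap 20, load 15): C1, C2, C3 — cost 2×3 + 3×2 + 10×7 = 82
  F-δ (cap 25, load 21): C4, C5, C6 — cost 7×3 + 7×3 + 7×9 = 105
  Shipping 187, fixed 352 → total 539.
  Any other capacity-feasible assignment to {F-α, F-δ} ships for at least 187.
Compare {F-γ, F-δ}: its best feasible assignment gives total 638.
Compare {F-α, F-β, F-δ}: its best feasible assignment gives total 697.
Every other set of open sites that can feasibly serve all demand totals ≥ 638 even under its best assignment. Minimum: 539.

539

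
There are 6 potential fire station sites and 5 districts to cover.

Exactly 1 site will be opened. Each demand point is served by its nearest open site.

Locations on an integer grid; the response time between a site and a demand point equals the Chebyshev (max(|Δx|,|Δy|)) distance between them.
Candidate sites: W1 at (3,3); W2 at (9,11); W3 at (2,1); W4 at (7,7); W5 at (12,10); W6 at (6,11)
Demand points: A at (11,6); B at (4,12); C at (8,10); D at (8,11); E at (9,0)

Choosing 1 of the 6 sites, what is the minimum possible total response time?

Open {W6}.
  A→W6 5, B→W6 2, C→W6 2, D→W6 2, E→W6 11  ⇒ total 22.
Compare {W2}: total 23.
Compare {W4}: total 23.
No size-1 selection does better; minimum is 22.

22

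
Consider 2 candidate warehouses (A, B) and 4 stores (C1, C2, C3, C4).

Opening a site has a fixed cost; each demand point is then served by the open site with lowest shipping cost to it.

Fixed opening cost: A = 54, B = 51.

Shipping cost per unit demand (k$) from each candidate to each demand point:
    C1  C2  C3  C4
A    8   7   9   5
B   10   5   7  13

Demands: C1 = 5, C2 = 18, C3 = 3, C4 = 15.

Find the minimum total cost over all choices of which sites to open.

322

Open {A}: assign each demand point to its cheapest open site.
  C1→A 5×8=40, C2→A 18×7=126, C3→A 3×9=27, C4→A 15×5=75
  shipping cost 268, fixed 54 → total 322.
Compare {A, B}: shipping cost 226 + fixed 105 = 331.
Compare {B}: shipping cost 356 + fixed 51 = 407.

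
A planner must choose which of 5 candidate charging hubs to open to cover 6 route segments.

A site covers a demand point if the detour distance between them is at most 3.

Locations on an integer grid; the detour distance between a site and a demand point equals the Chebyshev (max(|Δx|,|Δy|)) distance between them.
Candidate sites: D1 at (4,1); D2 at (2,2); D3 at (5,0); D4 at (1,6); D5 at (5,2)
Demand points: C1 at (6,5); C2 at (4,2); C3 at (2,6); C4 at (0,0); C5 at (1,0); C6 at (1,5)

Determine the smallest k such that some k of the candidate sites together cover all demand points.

3

Coverage sets (demand points within 3 of each site):
  D1: {C2, C5}
  D2: {C2, C4, C5, C6}
  D3: {C2}
  D4: {C3, C6}
  D5: {C1, C2}
No 2 sites suffice: every size-2 union leaves at least one demand point uncovered.
But {D2, D4, D5} covers everything, so the minimum is 3.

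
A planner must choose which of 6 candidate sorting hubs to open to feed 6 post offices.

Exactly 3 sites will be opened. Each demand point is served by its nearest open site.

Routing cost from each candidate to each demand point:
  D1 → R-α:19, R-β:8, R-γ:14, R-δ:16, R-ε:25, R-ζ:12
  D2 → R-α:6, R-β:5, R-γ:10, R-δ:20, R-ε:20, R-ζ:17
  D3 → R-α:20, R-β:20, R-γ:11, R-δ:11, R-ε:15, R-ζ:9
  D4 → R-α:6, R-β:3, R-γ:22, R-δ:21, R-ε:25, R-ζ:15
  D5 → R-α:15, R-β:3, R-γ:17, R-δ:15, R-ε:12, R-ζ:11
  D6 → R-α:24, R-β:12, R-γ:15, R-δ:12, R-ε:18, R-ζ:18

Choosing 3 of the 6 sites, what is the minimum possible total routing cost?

51

Open {D2, D3, D5}.
  R-α→D2 6, R-β→D5 3, R-γ→D2 10, R-δ→D3 11, R-ε→D5 12, R-ζ→D3 9  ⇒ total 51.
Compare {D3, D4, D5}: total 52.
Compare {D2, D3, D4}: total 54.
No size-3 selection does better; minimum is 51.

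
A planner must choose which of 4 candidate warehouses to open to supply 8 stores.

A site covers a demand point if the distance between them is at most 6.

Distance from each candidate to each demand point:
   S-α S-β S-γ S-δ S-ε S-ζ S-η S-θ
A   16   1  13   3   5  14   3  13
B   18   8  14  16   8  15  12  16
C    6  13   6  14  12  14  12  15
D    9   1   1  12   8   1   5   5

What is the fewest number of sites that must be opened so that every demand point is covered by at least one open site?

3

Coverage sets (demand points within 6 of each site):
  A: {S-β, S-δ, S-ε, S-η}
  B: {}
  C: {S-α, S-γ}
  D: {S-β, S-γ, S-ζ, S-η, S-θ}
No 2 sites suffice: every size-2 union leaves at least one demand point uncovered.
But {A, C, D} covers everything, so the minimum is 3.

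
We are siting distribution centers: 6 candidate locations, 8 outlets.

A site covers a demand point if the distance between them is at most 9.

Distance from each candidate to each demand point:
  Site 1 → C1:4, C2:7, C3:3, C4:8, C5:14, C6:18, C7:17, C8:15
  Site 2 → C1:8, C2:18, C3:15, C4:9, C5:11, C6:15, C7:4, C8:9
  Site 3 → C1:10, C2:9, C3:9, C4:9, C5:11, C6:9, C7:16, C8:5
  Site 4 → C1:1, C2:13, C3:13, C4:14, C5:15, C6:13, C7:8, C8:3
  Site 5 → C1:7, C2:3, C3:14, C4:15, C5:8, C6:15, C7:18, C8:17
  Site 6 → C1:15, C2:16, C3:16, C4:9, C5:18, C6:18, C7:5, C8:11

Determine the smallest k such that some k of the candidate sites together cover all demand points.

Coverage sets (demand points within 9 of each site):
  Site 1: {C1, C2, C3, C4}
  Site 2: {C1, C4, C7, C8}
  Site 3: {C2, C3, C4, C6, C8}
  Site 4: {C1, C7, C8}
  Site 5: {C1, C2, C5}
  Site 6: {C4, C7}
No 2 sites suffice: every size-2 union leaves at least one demand point uncovered.
But {Site 2, Site 3, Site 5} covers everything, so the minimum is 3.

3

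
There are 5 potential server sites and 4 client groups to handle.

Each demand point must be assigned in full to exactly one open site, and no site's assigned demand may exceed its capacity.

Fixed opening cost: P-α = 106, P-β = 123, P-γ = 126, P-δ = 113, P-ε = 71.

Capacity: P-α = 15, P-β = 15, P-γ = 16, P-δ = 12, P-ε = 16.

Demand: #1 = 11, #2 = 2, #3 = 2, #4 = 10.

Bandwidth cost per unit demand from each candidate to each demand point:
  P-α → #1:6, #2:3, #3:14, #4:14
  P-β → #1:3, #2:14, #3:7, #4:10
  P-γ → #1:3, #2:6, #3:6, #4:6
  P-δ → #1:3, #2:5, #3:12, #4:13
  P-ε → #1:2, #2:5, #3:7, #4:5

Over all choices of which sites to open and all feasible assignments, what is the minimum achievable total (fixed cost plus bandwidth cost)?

Open {P-δ, P-ε}; cheapest assignment that respects the capacities:
  P-δ (cap 12, load 11): #1 — cost 11×3 = 33
  P-ε (cap 16, load 14): #2, #3, #4 — cost 2×5 + 2×7 + 10×5 = 74
  Shipping 107, fixed 184 → total 291.
  Any other capacity-feasible assignment to {P-δ, P-ε} ships for at least 107.
Compare {P-β, P-ε}: its best feasible assignment gives total 301.
Compare {P-γ, P-ε}: its best feasible assignment gives total 301.
Every other set of open sites that can feasibly serve all demand totals ≥ 301 even under its best assignment. Minimum: 291.

291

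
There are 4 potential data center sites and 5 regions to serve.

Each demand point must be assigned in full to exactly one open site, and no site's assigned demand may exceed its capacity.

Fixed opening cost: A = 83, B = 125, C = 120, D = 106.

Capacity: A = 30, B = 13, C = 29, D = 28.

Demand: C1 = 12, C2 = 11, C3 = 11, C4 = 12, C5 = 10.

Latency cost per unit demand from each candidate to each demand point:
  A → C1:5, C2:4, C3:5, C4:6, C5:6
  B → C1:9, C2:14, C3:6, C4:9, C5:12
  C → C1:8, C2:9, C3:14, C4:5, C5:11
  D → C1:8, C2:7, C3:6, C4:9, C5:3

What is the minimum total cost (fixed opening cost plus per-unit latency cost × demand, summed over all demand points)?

Open {A, C, D}; cheapest assignment that respects the capacities:
  A (cap 30, load 23): C1, C2 — cost 12×5 + 11×4 = 104
  C (cap 29, load 12): C4 — cost 12×5 = 60
  D (cap 28, load 21): C3, C5 — cost 11×6 + 10×3 = 96
  Shipping 260, fixed 309 → total 569.
  Any other capacity-feasible assignment to {A, C, D} ships for at least 260.
Compare {A, B, D}: its best feasible assignment gives total 619.
Compare {A, B, C}: its best feasible assignment gives total 654.
Every other set of open sites that can feasibly serve all demand totals ≥ 619 even under its best assignment. Minimum: 569.

569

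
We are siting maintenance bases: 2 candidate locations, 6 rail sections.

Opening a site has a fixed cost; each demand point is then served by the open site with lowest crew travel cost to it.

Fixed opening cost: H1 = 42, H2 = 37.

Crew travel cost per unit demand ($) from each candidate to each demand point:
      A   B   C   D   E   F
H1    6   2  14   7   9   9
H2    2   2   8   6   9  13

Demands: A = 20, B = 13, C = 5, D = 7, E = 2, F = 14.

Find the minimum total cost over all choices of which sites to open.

371

Open {H1, H2}: assign each demand point to its cheapest open site.
  A→H2 20×2=40, B→H1 13×2=26, C→H2 5×8=40, D→H2 7×6=42, E→H1 2×9=18, F→H1 14×9=126
  crew travel cost 292, fixed 79 → total 371.
Compare {H2}: crew travel cost 348 + fixed 37 = 385.
Compare {H1}: crew travel cost 409 + fixed 42 = 451.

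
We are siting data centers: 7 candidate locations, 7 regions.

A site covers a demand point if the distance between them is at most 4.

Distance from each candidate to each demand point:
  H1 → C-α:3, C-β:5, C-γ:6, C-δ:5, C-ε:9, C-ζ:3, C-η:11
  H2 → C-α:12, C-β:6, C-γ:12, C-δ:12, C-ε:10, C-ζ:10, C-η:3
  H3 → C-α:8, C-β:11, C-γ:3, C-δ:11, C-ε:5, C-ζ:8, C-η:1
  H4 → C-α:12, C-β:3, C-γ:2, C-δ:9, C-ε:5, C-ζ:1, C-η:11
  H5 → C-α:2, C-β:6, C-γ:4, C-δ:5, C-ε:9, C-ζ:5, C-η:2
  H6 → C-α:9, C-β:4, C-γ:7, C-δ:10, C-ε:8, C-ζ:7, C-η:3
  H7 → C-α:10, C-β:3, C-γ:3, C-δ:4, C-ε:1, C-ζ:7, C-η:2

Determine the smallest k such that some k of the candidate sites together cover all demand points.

Coverage sets (demand points within 4 of each site):
  H1: {C-α, C-ζ}
  H2: {C-η}
  H3: {C-γ, C-η}
  H4: {C-β, C-γ, C-ζ}
  H5: {C-α, C-γ, C-η}
  H6: {C-β, C-η}
  H7: {C-β, C-γ, C-δ, C-ε, C-η}
No single site covers all 7 demand points.
But {H1, H7} covers everything, so the minimum is 2.

2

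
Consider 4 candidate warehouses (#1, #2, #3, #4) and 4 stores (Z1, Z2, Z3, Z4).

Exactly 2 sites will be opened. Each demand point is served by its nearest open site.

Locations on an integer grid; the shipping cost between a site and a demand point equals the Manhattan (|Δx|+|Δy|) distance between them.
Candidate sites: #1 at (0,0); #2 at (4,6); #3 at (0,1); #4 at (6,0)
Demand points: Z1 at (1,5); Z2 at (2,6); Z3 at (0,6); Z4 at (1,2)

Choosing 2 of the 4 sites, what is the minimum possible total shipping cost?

Open {#2, #3}.
  Z1→#2 4, Z2→#2 2, Z3→#2 4, Z4→#3 2  ⇒ total 12.
Compare {#1, #2}: total 13.
Compare {#2, #4}: total 17.
No size-2 selection does better; minimum is 12.

12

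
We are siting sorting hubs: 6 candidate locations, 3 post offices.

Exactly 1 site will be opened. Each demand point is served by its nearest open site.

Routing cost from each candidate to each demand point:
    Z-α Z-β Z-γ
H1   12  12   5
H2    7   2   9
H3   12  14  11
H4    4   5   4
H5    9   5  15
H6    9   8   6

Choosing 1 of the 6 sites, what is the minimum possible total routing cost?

13

Open {H4}.
  Z-α→H4 4, Z-β→H4 5, Z-γ→H4 4  ⇒ total 13.
Compare {H2}: total 18.
Compare {H6}: total 23.
No size-1 selection does better; minimum is 13.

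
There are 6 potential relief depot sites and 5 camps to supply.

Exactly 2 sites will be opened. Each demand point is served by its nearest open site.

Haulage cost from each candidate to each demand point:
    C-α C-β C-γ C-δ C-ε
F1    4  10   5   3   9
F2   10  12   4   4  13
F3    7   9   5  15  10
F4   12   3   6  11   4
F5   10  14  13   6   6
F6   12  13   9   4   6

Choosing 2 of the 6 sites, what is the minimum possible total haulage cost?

Open {F1, F4}.
  C-α→F1 4, C-β→F4 3, C-γ→F1 5, C-δ→F1 3, C-ε→F4 4  ⇒ total 19.
Compare {F2, F4}: total 25.
Compare {F1, F5}: total 28.
No size-2 selection does better; minimum is 19.

19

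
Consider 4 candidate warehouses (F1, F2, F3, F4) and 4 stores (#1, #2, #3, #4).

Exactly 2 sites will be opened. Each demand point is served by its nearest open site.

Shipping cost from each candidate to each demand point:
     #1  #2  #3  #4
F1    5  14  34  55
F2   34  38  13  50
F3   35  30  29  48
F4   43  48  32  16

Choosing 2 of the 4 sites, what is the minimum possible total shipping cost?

67

Open {F1, F4}.
  #1→F1 5, #2→F1 14, #3→F4 32, #4→F4 16  ⇒ total 67.
Compare {F1, F2}: total 82.
Compare {F1, F3}: total 96.
No size-2 selection does better; minimum is 67.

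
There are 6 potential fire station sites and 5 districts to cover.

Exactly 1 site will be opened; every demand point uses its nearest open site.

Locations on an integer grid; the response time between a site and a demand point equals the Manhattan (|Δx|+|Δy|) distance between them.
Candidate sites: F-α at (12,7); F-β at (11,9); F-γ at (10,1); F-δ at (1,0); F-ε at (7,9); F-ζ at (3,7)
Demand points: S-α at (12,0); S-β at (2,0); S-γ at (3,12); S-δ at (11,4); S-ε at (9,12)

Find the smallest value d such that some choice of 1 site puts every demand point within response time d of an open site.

14

Open {F-ε}.
  Farthest demand point is S-α at response time 14 (to F-ε); all others are ≤ 14.
With {F-ζ} the worst case is 16.
With {F-α} the worst case is 17.
No size-1 selection achieves below 14.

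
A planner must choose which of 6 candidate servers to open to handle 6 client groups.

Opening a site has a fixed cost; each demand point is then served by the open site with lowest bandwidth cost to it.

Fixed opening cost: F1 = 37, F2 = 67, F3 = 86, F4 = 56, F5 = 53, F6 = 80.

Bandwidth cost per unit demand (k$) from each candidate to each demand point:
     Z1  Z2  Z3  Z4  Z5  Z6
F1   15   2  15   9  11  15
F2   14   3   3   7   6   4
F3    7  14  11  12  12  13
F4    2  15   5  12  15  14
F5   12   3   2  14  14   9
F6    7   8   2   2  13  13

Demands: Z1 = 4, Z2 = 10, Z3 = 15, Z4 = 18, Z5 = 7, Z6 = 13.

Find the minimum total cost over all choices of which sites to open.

365

Open {F2, F6}: assign each demand point to its cheapest open site.
  Z1→F6 4×7=28, Z2→F2 10×3=30, Z3→F6 15×2=30, Z4→F6 18×2=36, Z5→F2 7×6=42, Z6→F2 13×4=52
  bandwidth cost 218, fixed 147 → total 365.
Compare {F1, F2, F6}: bandwidth cost 208 + fixed 184 = 392.
Compare {F2, F4, F6}: bandwidth cost 198 + fixed 203 = 401.
Compare {F2}: bandwidth cost 351 + fixed 67 = 418.
All other subsets cost ≥ 392. Minimum total cost: 365.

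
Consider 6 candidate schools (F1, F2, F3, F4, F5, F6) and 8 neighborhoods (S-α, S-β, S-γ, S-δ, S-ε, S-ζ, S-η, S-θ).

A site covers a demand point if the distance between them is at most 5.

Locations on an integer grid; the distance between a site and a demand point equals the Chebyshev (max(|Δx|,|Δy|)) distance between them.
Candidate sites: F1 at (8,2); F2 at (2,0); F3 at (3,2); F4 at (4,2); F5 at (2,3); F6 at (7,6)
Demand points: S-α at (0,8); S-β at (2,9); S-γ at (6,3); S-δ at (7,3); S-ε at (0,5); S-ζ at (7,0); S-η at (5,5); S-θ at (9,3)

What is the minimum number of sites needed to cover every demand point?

Coverage sets (demand points within 5 of each site):
  F1: {S-γ, S-δ, S-ζ, S-η, S-θ}
  F2: {S-γ, S-δ, S-ε, S-ζ, S-η}
  F3: {S-γ, S-δ, S-ε, S-ζ, S-η}
  F4: {S-γ, S-δ, S-ε, S-ζ, S-η, S-θ}
  F5: {S-α, S-γ, S-δ, S-ε, S-ζ, S-η}
  F6: {S-β, S-γ, S-δ, S-η, S-θ}
No single site covers all 8 demand points.
But {F5, F6} covers everything, so the minimum is 2.

2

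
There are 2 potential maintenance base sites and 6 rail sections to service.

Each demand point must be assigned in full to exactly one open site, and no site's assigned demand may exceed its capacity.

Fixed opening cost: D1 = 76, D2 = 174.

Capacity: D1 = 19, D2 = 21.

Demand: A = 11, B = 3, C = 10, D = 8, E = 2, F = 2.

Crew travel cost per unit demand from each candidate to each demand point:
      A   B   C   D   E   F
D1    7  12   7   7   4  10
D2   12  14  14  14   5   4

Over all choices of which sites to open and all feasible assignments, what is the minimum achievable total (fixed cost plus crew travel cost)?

568

Open {D1, D2}; cheapest assignment that respects the capacities:
  D1 (cap 19, load 18): C, D — cost 10×7 + 8×7 = 126
  D2 (cap 21, load 18): A, B, E, F — cost 11×12 + 3×14 + 2×5 + 2×4 = 192
  Shipping 318, fixed 250 → total 568.
  Any other capacity-feasible assignment to {D1, D2} ships for at least 318.
Total demand is 36 and no other set of sites has combined capacity ≥ 36, so {D1, D2} is the only feasible choice of open sites. Minimum: 568.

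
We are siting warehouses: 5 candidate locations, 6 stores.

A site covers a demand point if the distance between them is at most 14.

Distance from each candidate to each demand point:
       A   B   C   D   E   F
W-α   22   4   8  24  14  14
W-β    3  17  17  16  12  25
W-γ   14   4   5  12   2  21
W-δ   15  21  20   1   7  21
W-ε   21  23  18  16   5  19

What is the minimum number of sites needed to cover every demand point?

2

Coverage sets (demand points within 14 of each site):
  W-α: {B, C, E, F}
  W-β: {A, E}
  W-γ: {A, B, C, D, E}
  W-δ: {D, E}
  W-ε: {E}
No single site covers all 6 demand points.
But {W-α, W-γ} covers everything, so the minimum is 2.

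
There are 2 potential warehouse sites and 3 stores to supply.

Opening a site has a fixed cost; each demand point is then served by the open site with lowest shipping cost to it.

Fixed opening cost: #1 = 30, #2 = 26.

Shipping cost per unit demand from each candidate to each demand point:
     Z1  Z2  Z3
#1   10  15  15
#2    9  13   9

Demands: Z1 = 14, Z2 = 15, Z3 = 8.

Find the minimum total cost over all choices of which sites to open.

Open {#2}: assign each demand point to its cheapest open site.
  Z1→#2 14×9=126, Z2→#2 15×13=195, Z3→#2 8×9=72
  shipping cost 393, fixed 26 → total 419.
Compare {#1, #2}: shipping cost 393 + fixed 56 = 449.
Compare {#1}: shipping cost 485 + fixed 30 = 515.

419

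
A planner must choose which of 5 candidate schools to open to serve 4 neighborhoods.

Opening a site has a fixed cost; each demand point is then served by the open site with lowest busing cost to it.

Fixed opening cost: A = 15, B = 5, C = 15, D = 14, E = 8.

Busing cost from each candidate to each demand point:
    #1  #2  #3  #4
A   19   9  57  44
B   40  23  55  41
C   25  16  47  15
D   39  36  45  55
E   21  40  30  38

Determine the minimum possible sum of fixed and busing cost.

Open {C, E}: assign each demand point to its cheapest open site.
  #1→E 21, #2→C 16, #3→E 30, #4→C 15
  busing cost 82, fixed 23 → total 105.
Compare {B, C, E}: busing cost 82 + fixed 28 = 110.
Compare {A, C, E}: busing cost 73 + fixed 38 = 111.
Compare {A, B, C, E}: busing cost 73 + fixed 43 = 116.
All other subsets cost ≥ 110. Minimum total cost: 105.

105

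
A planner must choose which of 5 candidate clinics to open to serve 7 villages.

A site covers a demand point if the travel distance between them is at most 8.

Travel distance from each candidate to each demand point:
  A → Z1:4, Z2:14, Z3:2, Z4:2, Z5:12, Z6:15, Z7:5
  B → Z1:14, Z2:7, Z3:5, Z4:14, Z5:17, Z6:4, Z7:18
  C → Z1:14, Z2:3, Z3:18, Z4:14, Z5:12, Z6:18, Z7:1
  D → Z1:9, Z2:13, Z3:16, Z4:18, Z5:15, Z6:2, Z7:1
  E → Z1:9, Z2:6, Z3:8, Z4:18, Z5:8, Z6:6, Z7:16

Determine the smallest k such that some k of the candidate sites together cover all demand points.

Coverage sets (demand points within 8 of each site):
  A: {Z1, Z3, Z4, Z7}
  B: {Z2, Z3, Z6}
  C: {Z2, Z7}
  D: {Z6, Z7}
  E: {Z2, Z3, Z5, Z6}
No single site covers all 7 demand points.
But {A, E} covers everything, so the minimum is 2.

2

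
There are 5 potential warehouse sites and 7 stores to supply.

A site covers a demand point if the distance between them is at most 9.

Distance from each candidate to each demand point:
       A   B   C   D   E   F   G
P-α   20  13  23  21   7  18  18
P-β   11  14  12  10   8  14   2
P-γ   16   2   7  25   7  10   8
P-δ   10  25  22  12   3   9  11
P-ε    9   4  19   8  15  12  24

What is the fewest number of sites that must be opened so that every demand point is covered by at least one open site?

Coverage sets (demand points within 9 of each site):
  P-α: {E}
  P-β: {E, G}
  P-γ: {B, C, E, G}
  P-δ: {E, F}
  P-ε: {A, B, D}
No 2 sites suffice: every size-2 union leaves at least one demand point uncovered.
But {P-γ, P-δ, P-ε} covers everything, so the minimum is 3.

3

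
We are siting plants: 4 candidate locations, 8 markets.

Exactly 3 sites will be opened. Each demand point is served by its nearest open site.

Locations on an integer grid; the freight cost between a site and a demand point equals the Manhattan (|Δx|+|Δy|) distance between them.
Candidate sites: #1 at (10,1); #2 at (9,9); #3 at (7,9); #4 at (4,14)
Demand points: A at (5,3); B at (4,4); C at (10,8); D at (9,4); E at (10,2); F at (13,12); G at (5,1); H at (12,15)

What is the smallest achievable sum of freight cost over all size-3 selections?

43

Open {#1, #2, #3}.
  A→#1 7, B→#3 8, C→#2 2, D→#1 4, E→#1 1, F→#2 7, G→#1 5, H→#2 9  ⇒ total 43.
Compare {#1, #2, #4}: total 44.
Compare {#1, #3, #4}: total 47.
No size-3 selection does better; minimum is 43.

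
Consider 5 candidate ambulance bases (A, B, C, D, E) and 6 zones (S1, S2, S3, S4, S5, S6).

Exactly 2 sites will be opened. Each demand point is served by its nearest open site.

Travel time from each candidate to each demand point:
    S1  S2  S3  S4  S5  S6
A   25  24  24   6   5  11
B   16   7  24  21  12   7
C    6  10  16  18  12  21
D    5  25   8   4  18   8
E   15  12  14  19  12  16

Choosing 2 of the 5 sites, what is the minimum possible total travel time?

Open {B, D}.
  S1→D 5, S2→B 7, S3→D 8, S4→D 4, S5→B 12, S6→B 7  ⇒ total 43.
Compare {C, D}: total 47.
Compare {D, E}: total 49.
No size-2 selection does better; minimum is 43.

43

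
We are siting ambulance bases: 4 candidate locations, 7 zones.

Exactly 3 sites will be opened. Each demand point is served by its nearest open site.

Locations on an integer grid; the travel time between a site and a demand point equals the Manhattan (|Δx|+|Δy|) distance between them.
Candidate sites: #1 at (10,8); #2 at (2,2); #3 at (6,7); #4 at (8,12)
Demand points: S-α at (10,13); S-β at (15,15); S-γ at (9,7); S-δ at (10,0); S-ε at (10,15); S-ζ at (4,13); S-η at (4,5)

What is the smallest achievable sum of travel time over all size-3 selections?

Open {#1, #3, #4}.
  S-α→#4 3, S-β→#4 10, S-γ→#1 2, S-δ→#1 8, S-ε→#4 5, S-ζ→#4 5, S-η→#3 4  ⇒ total 37.
Compare {#1, #2, #4}: total 38.
Compare {#2, #3, #4}: total 40.
No size-3 selection does better; minimum is 37.

37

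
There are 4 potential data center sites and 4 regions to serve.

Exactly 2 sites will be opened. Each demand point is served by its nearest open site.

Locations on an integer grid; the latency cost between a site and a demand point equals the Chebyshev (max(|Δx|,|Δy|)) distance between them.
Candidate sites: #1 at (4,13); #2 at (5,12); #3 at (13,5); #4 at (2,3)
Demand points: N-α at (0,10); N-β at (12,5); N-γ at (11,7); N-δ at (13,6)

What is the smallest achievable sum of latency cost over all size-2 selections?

8

Open {#1, #3}.
  N-α→#1 4, N-β→#3 1, N-γ→#3 2, N-δ→#3 1  ⇒ total 8.
Compare {#2, #3}: total 9.
Compare {#3, #4}: total 11.
No size-2 selection does better; minimum is 8.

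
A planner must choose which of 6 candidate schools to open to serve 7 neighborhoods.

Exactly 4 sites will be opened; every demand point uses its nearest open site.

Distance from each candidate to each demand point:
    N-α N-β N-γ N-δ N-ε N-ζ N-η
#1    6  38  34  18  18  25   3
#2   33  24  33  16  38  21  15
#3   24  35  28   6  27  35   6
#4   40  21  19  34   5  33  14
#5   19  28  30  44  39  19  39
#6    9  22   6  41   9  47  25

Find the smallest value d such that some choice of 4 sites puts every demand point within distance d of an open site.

Open {#1, #2, #3, #4}.
  Farthest demand point is N-β at distance 21 (to #4); all others are ≤ 21.
With {#1, #2, #4, #5} the worst case is 21.
With {#1, #2, #4, #6} the worst case is 21.
No size-4 selection achieves below 21.

21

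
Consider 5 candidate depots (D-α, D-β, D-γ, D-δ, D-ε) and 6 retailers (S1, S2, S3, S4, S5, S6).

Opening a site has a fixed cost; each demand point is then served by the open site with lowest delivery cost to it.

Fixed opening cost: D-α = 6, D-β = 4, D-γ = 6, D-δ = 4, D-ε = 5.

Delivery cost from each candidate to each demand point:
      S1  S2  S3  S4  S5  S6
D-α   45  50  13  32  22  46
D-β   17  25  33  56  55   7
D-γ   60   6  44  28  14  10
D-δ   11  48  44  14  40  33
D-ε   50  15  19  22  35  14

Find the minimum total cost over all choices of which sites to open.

84

Open {D-α, D-γ, D-δ}: assign each demand point to its cheapest open site.
  S1→D-δ 11, S2→D-γ 6, S3→D-α 13, S4→D-δ 14, S5→D-γ 14, S6→D-γ 10
  delivery cost 68, fixed 16 → total 84.
Compare {D-α, D-β, D-γ, D-δ}: delivery cost 65 + fixed 20 = 85.
Compare {D-γ, D-δ, D-ε}: delivery cost 74 + fixed 15 = 89.
Compare {D-α, D-γ, D-δ, D-ε}: delivery cost 68 + fixed 21 = 89.
All other subsets cost ≥ 85. Minimum total cost: 84.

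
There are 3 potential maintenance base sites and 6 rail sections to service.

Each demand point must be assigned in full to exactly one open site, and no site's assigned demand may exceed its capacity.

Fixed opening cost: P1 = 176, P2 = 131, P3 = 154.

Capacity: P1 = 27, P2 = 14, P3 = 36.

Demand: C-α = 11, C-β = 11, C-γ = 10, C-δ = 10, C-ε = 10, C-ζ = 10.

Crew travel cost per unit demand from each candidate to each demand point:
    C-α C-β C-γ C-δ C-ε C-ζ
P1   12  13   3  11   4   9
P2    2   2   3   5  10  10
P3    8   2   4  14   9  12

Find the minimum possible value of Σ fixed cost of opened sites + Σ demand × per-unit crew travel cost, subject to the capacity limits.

791

Open {P1, P2, P3}; cheapest assignment that respects the capacities:
  P1 (cap 27, load 20): C-ε, C-ζ — cost 10×4 + 10×9 = 130
  P2 (cap 14, load 10): C-δ — cost 10×5 = 50
  P3 (cap 36, load 32): C-α, C-β, C-γ — cost 11×8 + 11×2 + 10×4 = 150
  Shipping 330, fixed 461 → total 791.
  Any other capacity-feasible assignment to {P1, P2, P3} ships for at least 330.
Total demand is 62; every other set of sites either has combined capacity below 62 or cannot fit the demands without splitting one across sites, so {P1, P2, P3} is the only feasible choice of open sites. Minimum: 791.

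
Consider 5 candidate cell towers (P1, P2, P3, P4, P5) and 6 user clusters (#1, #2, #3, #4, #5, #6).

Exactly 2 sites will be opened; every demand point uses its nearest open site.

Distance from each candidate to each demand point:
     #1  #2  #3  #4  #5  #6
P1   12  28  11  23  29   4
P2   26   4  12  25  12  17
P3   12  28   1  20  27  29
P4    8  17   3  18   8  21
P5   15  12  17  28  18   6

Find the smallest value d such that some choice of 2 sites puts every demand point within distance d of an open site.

Open {P1, P4}.
  Farthest demand point is #4 at distance 18 (to P4); all others are ≤ 18.
With {P2, P4} the worst case is 18.
With {P4, P5} the worst case is 18.
No size-2 selection achieves below 18.

18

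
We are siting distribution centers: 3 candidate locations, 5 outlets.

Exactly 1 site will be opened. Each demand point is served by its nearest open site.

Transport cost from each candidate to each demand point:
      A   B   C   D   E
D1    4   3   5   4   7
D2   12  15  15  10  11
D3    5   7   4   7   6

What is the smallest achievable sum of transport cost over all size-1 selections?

23

Open {D1}.
  A→D1 4, B→D1 3, C→D1 5, D→D1 4, E→D1 7  ⇒ total 23.
Compare {D3}: total 29.
Compare {D2}: total 63.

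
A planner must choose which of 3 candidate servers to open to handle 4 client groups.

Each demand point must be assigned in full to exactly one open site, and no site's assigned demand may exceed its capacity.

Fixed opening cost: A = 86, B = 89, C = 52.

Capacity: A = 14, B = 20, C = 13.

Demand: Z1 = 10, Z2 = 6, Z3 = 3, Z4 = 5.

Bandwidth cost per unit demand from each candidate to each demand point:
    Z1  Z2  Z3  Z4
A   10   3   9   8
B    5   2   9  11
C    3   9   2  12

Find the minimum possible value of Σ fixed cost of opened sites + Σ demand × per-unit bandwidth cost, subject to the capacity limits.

Open {A, C}; cheapest assignment that respects the capacities:
  A (cap 14, load 11): Z2, Z4 — cost 6×3 + 5×8 = 58
  C (cap 13, load 13): Z1, Z3 — cost 10×3 + 3×2 = 36
  Shipping 94, fixed 138 → total 232.
  Any other capacity-feasible assignment to {A, C} ships for at least 94.
Compare {B, C}: its best feasible assignment gives total 244.
Compare {A, B}: its best feasible assignment gives total 304.
Every other set of open sites that can feasibly serve all demand totals ≥ 244 even under its best assignment. Minimum: 232.

232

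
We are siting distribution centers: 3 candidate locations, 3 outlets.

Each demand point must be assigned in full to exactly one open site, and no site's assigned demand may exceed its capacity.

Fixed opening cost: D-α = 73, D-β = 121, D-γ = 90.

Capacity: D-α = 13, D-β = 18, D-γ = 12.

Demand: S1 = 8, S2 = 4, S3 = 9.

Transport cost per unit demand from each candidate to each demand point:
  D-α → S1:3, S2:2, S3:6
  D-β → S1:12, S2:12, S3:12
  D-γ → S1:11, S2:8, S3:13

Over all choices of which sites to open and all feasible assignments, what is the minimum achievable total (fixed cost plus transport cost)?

312

Open {D-α, D-γ}; cheapest assignment that respects the capacities:
  D-α (cap 13, load 12): S1, S2 — cost 8×3 + 4×2 = 32
  D-γ (cap 12, load 9): S3 — cost 9×13 = 117
  Shipping 149, fixed 163 → total 312.
  Any other capacity-feasible assignment to {D-α, D-γ} ships for at least 149.
Compare {D-α, D-β}: its best feasible assignment gives total 334.
Compare {D-α, D-β, D-γ}: its best feasible assignment gives total 424.
Every other set of open sites that can feasibly serve all demand totals ≥ 334 even under its best assignment. Minimum: 312.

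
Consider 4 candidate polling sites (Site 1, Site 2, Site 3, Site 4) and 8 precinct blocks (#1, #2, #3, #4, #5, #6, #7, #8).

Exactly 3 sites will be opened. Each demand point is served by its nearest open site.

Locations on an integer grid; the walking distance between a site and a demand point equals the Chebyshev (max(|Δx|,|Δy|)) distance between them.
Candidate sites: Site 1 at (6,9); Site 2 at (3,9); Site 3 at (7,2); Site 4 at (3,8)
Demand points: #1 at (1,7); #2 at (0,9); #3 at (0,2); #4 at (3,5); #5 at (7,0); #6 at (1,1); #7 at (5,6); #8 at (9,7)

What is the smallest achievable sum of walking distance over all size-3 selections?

27

Open {Site 1, Site 3, Site 4}.
  #1→Site 4 2, #2→Site 4 3, #3→Site 4 6, #4→Site 4 3, #5→Site 3 2, #6→Site 3 6, #7→Site 4 2, #8→Site 1 3  ⇒ total 27.
Compare {Site 2, Site 3, Site 4}: total 29.
Compare {Site 1, Site 2, Site 3}: total 30.
No size-3 selection does better; minimum is 27.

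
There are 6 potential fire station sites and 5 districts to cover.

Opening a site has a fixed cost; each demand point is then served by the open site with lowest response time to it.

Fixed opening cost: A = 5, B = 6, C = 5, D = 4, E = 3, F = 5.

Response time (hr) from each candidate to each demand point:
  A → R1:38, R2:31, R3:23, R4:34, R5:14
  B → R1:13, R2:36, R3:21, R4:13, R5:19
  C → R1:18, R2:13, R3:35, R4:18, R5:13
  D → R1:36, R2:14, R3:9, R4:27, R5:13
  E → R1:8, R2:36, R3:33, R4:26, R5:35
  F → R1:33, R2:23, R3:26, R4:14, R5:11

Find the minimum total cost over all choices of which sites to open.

Open {D, E, F}: assign each demand point to its cheapest open site.
  R1→E 8, R2→D 14, R3→D 9, R4→F 14, R5→F 11
  response time 56, fixed 12 → total 68.
Compare {B, D, E}: response time 57 + fixed 13 = 70.
Compare {B, D}: response time 62 + fixed 10 = 72.
Compare {C, D, E, F}: response time 55 + fixed 17 = 72.
All other subsets cost ≥ 70. Minimum total cost: 68.

68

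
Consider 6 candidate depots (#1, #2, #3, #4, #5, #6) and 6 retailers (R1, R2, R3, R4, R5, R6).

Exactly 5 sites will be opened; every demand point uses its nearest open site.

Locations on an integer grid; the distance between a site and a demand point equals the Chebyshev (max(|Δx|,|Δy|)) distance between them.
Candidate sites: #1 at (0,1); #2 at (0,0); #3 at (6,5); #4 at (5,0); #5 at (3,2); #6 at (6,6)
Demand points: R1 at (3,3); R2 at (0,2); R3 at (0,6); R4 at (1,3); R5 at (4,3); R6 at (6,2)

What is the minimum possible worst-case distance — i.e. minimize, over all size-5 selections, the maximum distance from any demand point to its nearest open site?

4

Open {#1, #2, #3, #4, #5}.
  Farthest demand point is R3 at distance 4 (to #5); all others are ≤ 4.
With {#1, #2, #3, #5, #6} the worst case is 4.
With {#1, #2, #4, #5, #6} the worst case is 4.
No size-5 selection achieves below 4.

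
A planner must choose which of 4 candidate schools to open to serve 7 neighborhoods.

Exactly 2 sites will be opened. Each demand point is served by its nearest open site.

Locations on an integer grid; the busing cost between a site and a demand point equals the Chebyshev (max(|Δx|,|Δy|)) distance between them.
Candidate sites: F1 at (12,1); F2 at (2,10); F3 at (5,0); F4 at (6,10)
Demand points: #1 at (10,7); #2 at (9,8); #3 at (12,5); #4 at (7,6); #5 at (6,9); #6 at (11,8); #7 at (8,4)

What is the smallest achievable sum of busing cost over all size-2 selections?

25

Open {F1, F4}.
  #1→F4 4, #2→F4 3, #3→F1 4, #4→F4 4, #5→F4 1, #6→F4 5, #7→F1 4  ⇒ total 25.
Compare {F3, F4}: total 27.
Compare {F2, F4}: total 29.
No size-2 selection does better; minimum is 25.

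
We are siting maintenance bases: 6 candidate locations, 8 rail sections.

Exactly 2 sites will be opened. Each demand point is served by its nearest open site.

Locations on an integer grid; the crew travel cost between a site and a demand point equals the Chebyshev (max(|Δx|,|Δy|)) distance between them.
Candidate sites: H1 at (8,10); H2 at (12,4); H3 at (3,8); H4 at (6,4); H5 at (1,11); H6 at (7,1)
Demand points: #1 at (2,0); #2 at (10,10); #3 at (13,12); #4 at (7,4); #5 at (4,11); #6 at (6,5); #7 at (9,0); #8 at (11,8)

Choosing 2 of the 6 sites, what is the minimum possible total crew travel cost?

24

Open {H1, H4}.
  #1→H4 4, #2→H1 2, #3→H1 5, #4→H4 1, #5→H1 4, #6→H4 1, #7→H4 4, #8→H1 3  ⇒ total 24.
Compare {H1, H6}: total 28.
Compare {H3, H4}: total 32.
No size-2 selection does better; minimum is 24.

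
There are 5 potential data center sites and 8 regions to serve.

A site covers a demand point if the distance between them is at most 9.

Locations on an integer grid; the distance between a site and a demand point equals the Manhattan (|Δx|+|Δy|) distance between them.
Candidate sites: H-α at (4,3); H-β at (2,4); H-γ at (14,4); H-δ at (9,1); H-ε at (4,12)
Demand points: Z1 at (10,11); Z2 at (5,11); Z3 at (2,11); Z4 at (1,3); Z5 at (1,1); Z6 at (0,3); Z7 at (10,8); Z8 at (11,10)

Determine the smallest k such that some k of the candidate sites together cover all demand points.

Coverage sets (demand points within 9 of each site):
  H-α: {Z2, Z4, Z5, Z6}
  H-β: {Z3, Z4, Z5, Z6}
  H-γ: {Z7, Z8}
  H-δ: {Z5, Z7}
  H-ε: {Z1, Z2, Z3, Z8}
No 2 sites suffice: every size-2 union leaves at least one demand point uncovered.
But {H-α, H-γ, H-ε} covers everything, so the minimum is 3.

3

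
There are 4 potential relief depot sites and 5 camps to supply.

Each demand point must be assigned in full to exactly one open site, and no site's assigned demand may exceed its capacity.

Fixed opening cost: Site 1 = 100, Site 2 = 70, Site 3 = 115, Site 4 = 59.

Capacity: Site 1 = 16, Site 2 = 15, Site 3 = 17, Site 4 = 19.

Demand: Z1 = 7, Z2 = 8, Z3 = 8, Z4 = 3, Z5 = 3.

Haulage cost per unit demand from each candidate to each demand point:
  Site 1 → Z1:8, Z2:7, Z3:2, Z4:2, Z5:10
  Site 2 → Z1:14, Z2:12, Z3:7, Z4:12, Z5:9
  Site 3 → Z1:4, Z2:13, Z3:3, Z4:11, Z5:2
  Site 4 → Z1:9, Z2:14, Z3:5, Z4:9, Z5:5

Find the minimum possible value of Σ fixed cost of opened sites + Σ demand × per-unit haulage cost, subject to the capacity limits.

336

Open {Site 1, Site 4}; cheapest assignment that respects the capacities:
  Site 1 (cap 16, load 16): Z2, Z3 — cost 8×7 + 8×2 = 72
  Site 4 (cap 19, load 13): Z1, Z4, Z5 — cost 7×9 + 3×9 + 3×5 = 105
  Shipping 177, fixed 159 → total 336.
  Any other capacity-feasible assignment to {Site 1, Site 4} ships for at least 177.
Compare {Site 1, Site 3}: its best feasible assignment gives total 354.
Compare {Site 2, Site 4}: its best feasible assignment gives total 379.
Every other set of open sites that can feasibly serve all demand totals ≥ 354 even under its best assignment. Minimum: 336.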